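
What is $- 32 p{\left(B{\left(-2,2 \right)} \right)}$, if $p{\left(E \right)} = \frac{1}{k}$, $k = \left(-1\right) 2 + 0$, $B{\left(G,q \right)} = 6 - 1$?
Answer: $16$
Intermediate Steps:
$B{\left(G,q \right)} = 5$ ($B{\left(G,q \right)} = 6 - 1 = 5$)
$k = -2$ ($k = -2 + 0 = -2$)
$p{\left(E \right)} = - \frac{1}{2}$ ($p{\left(E \right)} = \frac{1}{-2} = - \frac{1}{2}$)
$- 32 p{\left(B{\left(-2,2 \right)} \right)} = \left(-32\right) \left(- \frac{1}{2}\right) = 16$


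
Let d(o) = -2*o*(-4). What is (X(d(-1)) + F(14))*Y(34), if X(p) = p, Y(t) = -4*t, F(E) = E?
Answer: -816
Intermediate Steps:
d(o) = 8*o
(X(d(-1)) + F(14))*Y(34) = (8*(-1) + 14)*(-4*34) = (-8 + 14)*(-136) = 6*(-136) = -816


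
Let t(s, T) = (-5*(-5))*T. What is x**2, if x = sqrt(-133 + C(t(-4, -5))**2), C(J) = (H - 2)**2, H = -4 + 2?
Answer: 123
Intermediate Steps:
t(s, T) = 25*T
H = -2
C(J) = 16 (C(J) = (-2 - 2)**2 = (-4)**2 = 16)
x = sqrt(123) (x = sqrt(-133 + 16**2) = sqrt(-133 + 256) = sqrt(123) ≈ 11.091)
x**2 = (sqrt(123))**2 = 123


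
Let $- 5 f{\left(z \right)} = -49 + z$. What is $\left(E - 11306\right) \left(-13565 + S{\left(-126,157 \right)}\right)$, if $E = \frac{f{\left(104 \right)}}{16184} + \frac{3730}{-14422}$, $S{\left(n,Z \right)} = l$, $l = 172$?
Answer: $\frac{17671693727640625}{116702824} \approx 1.5142 \cdot 10^{8}$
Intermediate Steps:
$S{\left(n,Z \right)} = 172$
$f{\left(z \right)} = \frac{49}{5} - \frac{z}{5}$ ($f{\left(z \right)} = - \frac{-49 + z}{5} = \frac{49}{5} - \frac{z}{5}$)
$E = - \frac{30262481}{116702824}$ ($E = \frac{\frac{49}{5} - \frac{104}{5}}{16184} + \frac{3730}{-14422} = \left(\frac{49}{5} - \frac{104}{5}\right) \frac{1}{16184} + 3730 \left(- \frac{1}{14422}\right) = \left(-11\right) \frac{1}{16184} - \frac{1865}{7211} = - \frac{11}{16184} - \frac{1865}{7211} = - \frac{30262481}{116702824} \approx -0.25931$)
$\left(E - 11306\right) \left(-13565 + S{\left(-126,157 \right)}\right) = \left(- \frac{30262481}{116702824} - 11306\right) \left(-13565 + 172\right) = \left(- \frac{1319472390625}{116702824}\right) \left(-13393\right) = \frac{17671693727640625}{116702824}$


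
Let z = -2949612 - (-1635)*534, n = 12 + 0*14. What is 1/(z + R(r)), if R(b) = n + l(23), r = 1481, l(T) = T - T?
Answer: -1/2076510 ≈ -4.8158e-7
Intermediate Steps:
l(T) = 0
n = 12 (n = 12 + 0 = 12)
R(b) = 12 (R(b) = 12 + 0 = 12)
z = -2076522 (z = -2949612 - 1*(-873090) = -2949612 + 873090 = -2076522)
1/(z + R(r)) = 1/(-2076522 + 12) = 1/(-2076510) = -1/2076510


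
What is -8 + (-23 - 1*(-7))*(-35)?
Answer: 552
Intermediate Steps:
-8 + (-23 - 1*(-7))*(-35) = -8 + (-23 + 7)*(-35) = -8 - 16*(-35) = -8 + 560 = 552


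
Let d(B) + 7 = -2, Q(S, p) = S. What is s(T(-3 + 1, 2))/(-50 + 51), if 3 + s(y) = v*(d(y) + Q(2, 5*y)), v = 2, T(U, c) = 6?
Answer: -17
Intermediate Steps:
d(B) = -9 (d(B) = -7 - 2 = -9)
s(y) = -17 (s(y) = -3 + 2*(-9 + 2) = -3 + 2*(-7) = -3 - 14 = -17)
s(T(-3 + 1, 2))/(-50 + 51) = -17/(-50 + 51) = -17/1 = 1*(-17) = -17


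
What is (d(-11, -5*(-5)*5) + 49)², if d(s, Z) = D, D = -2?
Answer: 2209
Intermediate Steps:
d(s, Z) = -2
(d(-11, -5*(-5)*5) + 49)² = (-2 + 49)² = 47² = 2209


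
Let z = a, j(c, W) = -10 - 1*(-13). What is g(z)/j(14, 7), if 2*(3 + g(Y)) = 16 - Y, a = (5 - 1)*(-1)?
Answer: 7/3 ≈ 2.3333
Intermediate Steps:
j(c, W) = 3 (j(c, W) = -10 + 13 = 3)
a = -4 (a = 4*(-1) = -4)
z = -4
g(Y) = 5 - Y/2 (g(Y) = -3 + (16 - Y)/2 = -3 + (8 - Y/2) = 5 - Y/2)
g(z)/j(14, 7) = (5 - ½*(-4))/3 = (5 + 2)*(⅓) = 7*(⅓) = 7/3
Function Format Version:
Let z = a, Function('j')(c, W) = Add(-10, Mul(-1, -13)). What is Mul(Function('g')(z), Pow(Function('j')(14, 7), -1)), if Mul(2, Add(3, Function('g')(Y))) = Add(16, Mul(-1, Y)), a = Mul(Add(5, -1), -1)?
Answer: Rational(7, 3) ≈ 2.3333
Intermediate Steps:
Function('j')(c, W) = 3 (Function('j')(c, W) = Add(-10, 13) = 3)
a = -4 (a = Mul(4, -1) = -4)
z = -4
Function('g')(Y) = Add(5, Mul(Rational(-1, 2), Y)) (Function('g')(Y) = Add(-3, Mul(Rational(1, 2), Add(16, Mul(-1, Y)))) = Add(-3, Add(8, Mul(Rational(-1, 2), Y))) = Add(5, Mul(Rational(-1, 2), Y)))
Mul(Function('g')(z), Pow(Function('j')(14, 7), -1)) = Mul(Add(5, Mul(Rational(-1, 2), -4)), Pow(3, -1)) = Mul(Add(5, 2), Rational(1, 3)) = Mul(7, Rational(1, 3)) = Rational(7, 3)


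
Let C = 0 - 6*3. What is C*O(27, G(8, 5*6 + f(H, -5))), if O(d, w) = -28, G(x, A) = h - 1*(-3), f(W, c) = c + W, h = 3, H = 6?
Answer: 504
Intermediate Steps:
f(W, c) = W + c
G(x, A) = 6 (G(x, A) = 3 - 1*(-3) = 3 + 3 = 6)
C = -18 (C = 0 - 18 = -18)
C*O(27, G(8, 5*6 + f(H, -5))) = -18*(-28) = 504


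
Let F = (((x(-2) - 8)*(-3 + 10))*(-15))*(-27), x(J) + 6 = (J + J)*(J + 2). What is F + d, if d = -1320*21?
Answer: -67410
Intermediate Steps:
x(J) = -6 + 2*J*(2 + J) (x(J) = -6 + (J + J)*(J + 2) = -6 + (2*J)*(2 + J) = -6 + 2*J*(2 + J))
F = -39690 (F = ((((-6 + 2*(-2)² + 4*(-2)) - 8)*(-3 + 10))*(-15))*(-27) = ((((-6 + 2*4 - 8) - 8)*7)*(-15))*(-27) = ((((-6 + 8 - 8) - 8)*7)*(-15))*(-27) = (((-6 - 8)*7)*(-15))*(-27) = (-14*7*(-15))*(-27) = -98*(-15)*(-27) = 1470*(-27) = -39690)
d = -27720
F + d = -39690 - 27720 = -67410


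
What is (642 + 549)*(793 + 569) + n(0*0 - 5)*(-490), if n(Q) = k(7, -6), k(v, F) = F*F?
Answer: 1604502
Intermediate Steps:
k(v, F) = F**2
n(Q) = 36 (n(Q) = (-6)**2 = 36)
(642 + 549)*(793 + 569) + n(0*0 - 5)*(-490) = (642 + 549)*(793 + 569) + 36*(-490) = 1191*1362 - 17640 = 1622142 - 17640 = 1604502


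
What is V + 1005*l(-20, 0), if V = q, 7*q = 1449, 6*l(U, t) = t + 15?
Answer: 5439/2 ≈ 2719.5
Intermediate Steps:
l(U, t) = 5/2 + t/6 (l(U, t) = (t + 15)/6 = (15 + t)/6 = 5/2 + t/6)
q = 207 (q = (⅐)*1449 = 207)
V = 207
V + 1005*l(-20, 0) = 207 + 1005*(5/2 + (⅙)*0) = 207 + 1005*(5/2 + 0) = 207 + 1005*(5/2) = 207 + 5025/2 = 5439/2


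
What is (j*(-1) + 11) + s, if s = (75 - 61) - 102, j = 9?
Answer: -86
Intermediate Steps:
s = -88 (s = 14 - 102 = -88)
(j*(-1) + 11) + s = (9*(-1) + 11) - 88 = (-9 + 11) - 88 = 2 - 88 = -86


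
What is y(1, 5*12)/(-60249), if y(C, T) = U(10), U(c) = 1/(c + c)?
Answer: -1/1204980 ≈ -8.2989e-7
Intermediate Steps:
U(c) = 1/(2*c)
y(C, T) = 1/20 (y(C, T) = (½)/10 = (½)*(⅒) = 1/20)
y(1, 5*12)/(-60249) = (1/20)/(-60249) = (1/20)*(-1/60249) = -1/1204980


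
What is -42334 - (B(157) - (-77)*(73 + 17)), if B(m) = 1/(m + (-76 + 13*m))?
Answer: -104538209/2122 ≈ -49264.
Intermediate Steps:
B(m) = 1/(-76 + 14*m)
-42334 - (B(157) - (-77)*(73 + 17)) = -42334 - (1/(2*(-38 + 7*157)) - (-77)*(73 + 17)) = -42334 - (1/(2*(-38 + 1099)) - (-77)*90) = -42334 - ((1/2)/1061 - 1*(-6930)) = -42334 - ((1/2)*(1/1061) + 6930) = -42334 - (1/2122 + 6930) = -42334 - 1*14705461/2122 = -42334 - 14705461/2122 = -104538209/2122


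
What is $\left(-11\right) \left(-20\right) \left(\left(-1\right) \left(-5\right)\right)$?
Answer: $1100$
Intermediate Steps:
$\left(-11\right) \left(-20\right) \left(\left(-1\right) \left(-5\right)\right) = 220 \cdot 5 = 1100$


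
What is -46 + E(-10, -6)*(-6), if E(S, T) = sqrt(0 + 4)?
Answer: -58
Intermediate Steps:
E(S, T) = 2 (E(S, T) = sqrt(4) = 2)
-46 + E(-10, -6)*(-6) = -46 + 2*(-6) = -46 - 12 = -58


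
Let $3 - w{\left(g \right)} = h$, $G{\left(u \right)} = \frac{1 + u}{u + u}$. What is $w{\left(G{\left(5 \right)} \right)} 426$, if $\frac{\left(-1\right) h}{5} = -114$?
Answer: $-241542$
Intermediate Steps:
$G{\left(u \right)} = \frac{1 + u}{2 u}$
$h = 570$ ($h = \left(-5\right) \left(-114\right) = 570$)
$w{\left(g \right)} = -567$ ($w{\left(g \right)} = 3 - 570 = -567$)
$w{\left(G{\left(5 \right)} \right)} 426 = \left(-567\right) 426 = -241542$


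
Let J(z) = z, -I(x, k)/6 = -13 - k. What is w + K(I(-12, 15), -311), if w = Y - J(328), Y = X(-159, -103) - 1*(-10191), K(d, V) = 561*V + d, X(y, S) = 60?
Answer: -164380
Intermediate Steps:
I(x, k) = 78 + 6*k (I(x, k) = -6*(-13 - k) = 78 + 6*k)
K(d, V) = d + 561*V
Y = 10251 (Y = 60 - 1*(-10191) = 60 + 10191 = 10251)
w = 9923 (w = 10251 - 1*328 = 10251 - 328 = 9923)
w + K(I(-12, 15), -311) = 9923 + ((78 + 6*15) + 561*(-311)) = 9923 + ((78 + 90) - 174471) = 9923 + (168 - 174471) = 9923 - 174303 = -164380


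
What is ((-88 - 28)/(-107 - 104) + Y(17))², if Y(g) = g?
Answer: 13712209/44521 ≈ 307.99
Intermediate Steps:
((-88 - 28)/(-107 - 104) + Y(17))² = ((-88 - 28)/(-107 - 104) + 17)² = (-116/(-211) + 17)² = (-116*(-1/211) + 17)² = (116/211 + 17)² = (3703/211)² = 13712209/44521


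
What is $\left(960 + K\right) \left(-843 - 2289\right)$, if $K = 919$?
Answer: $-5885028$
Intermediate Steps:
$\left(960 + K\right) \left(-843 - 2289\right) = \left(960 + 919\right) \left(-843 - 2289\right) = 1879 \left(-3132\right) = -5885028$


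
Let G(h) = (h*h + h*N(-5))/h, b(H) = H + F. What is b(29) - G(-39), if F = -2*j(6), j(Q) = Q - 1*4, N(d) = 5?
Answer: 59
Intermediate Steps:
j(Q) = -4 + Q (j(Q) = Q - 4 = -4 + Q)
F = -4 (F = -2*(-4 + 6) = -2*2 = -4)
b(H) = -4 + H (b(H) = H - 4 = -4 + H)
G(h) = (h² + 5*h)/h (G(h) = (h*h + h*5)/h = (h² + 5*h)/h)
b(29) - G(-39) = (-4 + 29) - (5 - 39) = 25 - 1*(-34) = 25 + 34 = 59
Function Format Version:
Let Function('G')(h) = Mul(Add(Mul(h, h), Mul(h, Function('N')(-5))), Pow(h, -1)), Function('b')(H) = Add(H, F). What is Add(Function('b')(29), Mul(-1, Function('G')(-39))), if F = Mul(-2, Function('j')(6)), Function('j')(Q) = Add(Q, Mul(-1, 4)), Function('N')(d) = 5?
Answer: 59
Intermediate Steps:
Function('j')(Q) = Add(-4, Q) (Function('j')(Q) = Add(Q, -4) = Add(-4, Q))
F = -4 (F = Mul(-2, Add(-4, 6)) = Mul(-2, 2) = -4)
Function('b')(H) = Add(-4, H) (Function('b')(H) = Add(H, -4) = Add(-4, H))
Function('G')(h) = Mul(Pow(h, -1), Add(Pow(h, 2), Mul(5, h))) (Function('G')(h) = Mul(Add(Mul(h, h), Mul(h, 5)), Pow(h, -1)) = Mul(Add(Pow(h, 2), Mul(5, h)), Pow(h, -1)) = Mul(Pow(h, -1), Add(Pow(h, 2), Mul(5, h))))
Add(Function('b')(29), Mul(-1, Function('G')(-39))) = Add(Add(-4, 29), Mul(-1, Add(5, -39))) = Add(25, Mul(-1, -34)) = Add(25, 34) = 59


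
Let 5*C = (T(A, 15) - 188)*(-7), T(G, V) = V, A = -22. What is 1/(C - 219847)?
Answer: -5/1098024 ≈ -4.5536e-6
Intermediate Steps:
C = 1211/5 (C = ((15 - 188)*(-7))/5 = (-173*(-7))/5 = (⅕)*1211 = 1211/5 ≈ 242.20)
1/(C - 219847) = 1/(1211/5 - 219847) = 1/(-1098024/5) = -5/1098024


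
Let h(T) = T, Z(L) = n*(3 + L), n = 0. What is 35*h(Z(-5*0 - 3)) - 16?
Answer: -16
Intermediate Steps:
Z(L) = 0 (Z(L) = 0*(3 + L) = 0)
35*h(Z(-5*0 - 3)) - 16 = 35*0 - 16 = 0 - 16 = -16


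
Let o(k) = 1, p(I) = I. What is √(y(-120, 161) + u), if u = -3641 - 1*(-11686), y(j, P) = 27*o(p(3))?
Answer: 2*√2018 ≈ 89.844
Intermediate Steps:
y(j, P) = 27 (y(j, P) = 27*1 = 27)
u = 8045 (u = -3641 + 11686 = 8045)
√(y(-120, 161) + u) = √(27 + 8045) = √8072 = 2*√2018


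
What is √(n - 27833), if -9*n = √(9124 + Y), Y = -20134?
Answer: √(-250497 - I*√11010)/3 ≈ 0.034941 - 166.83*I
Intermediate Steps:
n = -I*√11010/9 (n = -√(9124 - 20134)/9 = -I*√11010/9 ≈ -11.659*I)
√(n - 27833) = √(-I*√11010/9 - 27833) = √(-27833 - I*√11010/9)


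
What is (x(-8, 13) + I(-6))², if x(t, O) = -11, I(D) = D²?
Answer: 625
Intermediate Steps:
(x(-8, 13) + I(-6))² = (-11 + (-6)²)² = (-11 + 36)² = 25² = 625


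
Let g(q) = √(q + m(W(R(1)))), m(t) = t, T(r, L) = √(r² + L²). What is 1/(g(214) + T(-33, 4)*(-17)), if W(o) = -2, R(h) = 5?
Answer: 1/(-17*√1105 + 2*√53) ≈ -0.0018164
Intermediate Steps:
T(r, L) = √(L² + r²)
g(q) = √(-2 + q) (g(q) = √(q - 2) = √(-2 + q))
1/(g(214) + T(-33, 4)*(-17)) = 1/(√(-2 + 214) + √(4² + (-33)²)*(-17)) = 1/(√212 + √(16 + 1089)*(-17)) = 1/(2*√53 + √1105*(-17)) = 1/(2*√53 - 17*√1105) = 1/(-17*√1105 + 2*√53)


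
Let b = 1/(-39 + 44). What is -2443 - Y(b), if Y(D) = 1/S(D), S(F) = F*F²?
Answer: -2568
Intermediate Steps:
b = ⅕ (b = 1/5 = ⅕ ≈ 0.20000)
S(F) = F³
Y(D) = D⁻³ (Y(D) = 1/(D³) = D⁻³)
-2443 - Y(b) = -2443 - 1/5⁻³ = -2443 - 1*125 = -2443 - 125 = -2568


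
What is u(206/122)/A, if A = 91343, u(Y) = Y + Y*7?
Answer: 824/5571923 ≈ 0.00014788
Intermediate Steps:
u(Y) = 8*Y (u(Y) = Y + 7*Y = 8*Y)
u(206/122)/A = (8*(206/122))/91343 = (8*(206*(1/122)))*(1/91343) = (8*(103/61))*(1/91343) = (824/61)*(1/91343) = 824/5571923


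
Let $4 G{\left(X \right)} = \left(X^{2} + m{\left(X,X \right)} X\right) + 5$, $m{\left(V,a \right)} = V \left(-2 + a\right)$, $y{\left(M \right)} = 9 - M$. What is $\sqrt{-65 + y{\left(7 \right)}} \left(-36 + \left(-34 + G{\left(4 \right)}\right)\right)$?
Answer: $- \frac{681 i \sqrt{7}}{4} \approx - 450.44 i$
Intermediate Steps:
$G{\left(X \right)} = \frac{5}{4} + \frac{X^{2}}{4} + \frac{X^{2} \left(-2 + X\right)}{4}$ ($G{\left(X \right)} = \frac{\left(X^{2} + X \left(-2 + X\right) X\right) + 5}{4} = \frac{\left(X^{2} + X^{2} \left(-2 + X\right)\right) + 5}{4} = \frac{5 + X^{2} + X^{2} \left(-2 + X\right)}{4} = \frac{5}{4} + \frac{X^{2}}{4} + \frac{X^{2} \left(-2 + X\right)}{4}$)
$\sqrt{-65 + y{\left(7 \right)}} \left(-36 + \left(-34 + G{\left(4 \right)}\right)\right) = \sqrt{-65 + \left(9 - 7\right)} \left(-36 + \left(-34 + \left(\frac{5}{4} - \frac{4^{2}}{4} + \frac{4^{3}}{4}\right)\right)\right) = \sqrt{-65 + \left(9 - 7\right)} \left(-36 + \left(-34 + \left(\frac{5}{4} - 4 + \frac{1}{4} \cdot 64\right)\right)\right) = \sqrt{-65 + 2} \left(-36 + \left(-34 + \left(\frac{5}{4} - 4 + 16\right)\right)\right) = \sqrt{-63} \left(-36 + \left(-34 + \frac{53}{4}\right)\right) = 3 i \sqrt{7} \left(-36 - \frac{83}{4}\right) = 3 i \sqrt{7} \left(- \frac{227}{4}\right) = - \frac{681 i \sqrt{7}}{4}$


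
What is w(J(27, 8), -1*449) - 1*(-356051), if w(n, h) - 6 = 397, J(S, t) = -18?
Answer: 356454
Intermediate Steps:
w(n, h) = 403 (w(n, h) = 6 + 397 = 403)
w(J(27, 8), -1*449) - 1*(-356051) = 403 - 1*(-356051) = 403 + 356051 = 356454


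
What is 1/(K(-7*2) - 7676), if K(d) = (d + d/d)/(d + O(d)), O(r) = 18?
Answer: -4/30717 ≈ -0.00013022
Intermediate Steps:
K(d) = (1 + d)/(18 + d) (K(d) = (d + d/d)/(d + 18) = (d + 1)/(18 + d) = (1 + d)/(18 + d))
1/(K(-7*2) - 7676) = 1/((1 - 7*2)/(18 - 7*2) - 7676) = 1/((1 - 14)/(18 - 14) - 7676) = 1/(-13/4 - 7676) = 1/(-30717/4) = -4/30717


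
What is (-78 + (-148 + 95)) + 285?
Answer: 154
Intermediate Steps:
(-78 + (-148 + 95)) + 285 = (-78 - 53) + 285 = -131 + 285 = 154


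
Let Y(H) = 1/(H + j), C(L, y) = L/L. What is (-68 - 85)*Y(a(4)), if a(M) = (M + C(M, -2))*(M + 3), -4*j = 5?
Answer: -68/15 ≈ -4.5333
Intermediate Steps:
j = -5/4 (j = -¼*5 = -5/4 ≈ -1.2500)
C(L, y) = 1
a(M) = (1 + M)*(3 + M) (a(M) = (M + 1)*(M + 3) = (1 + M)*(3 + M))
Y(H) = 1/(-5/4 + H) (Y(H) = 1/(H - 5/4) = 1/(-5/4 + H))
(-68 - 85)*Y(a(4)) = (-68 - 85)*(4/(-5 + 4*(3 + 4² + 4*4))) = -612/(-5 + 4*(3 + 16 + 16)) = -612/(-5 + 4*35) = -612/(-5 + 140) = -612/135 = -153*4/135 = -68/15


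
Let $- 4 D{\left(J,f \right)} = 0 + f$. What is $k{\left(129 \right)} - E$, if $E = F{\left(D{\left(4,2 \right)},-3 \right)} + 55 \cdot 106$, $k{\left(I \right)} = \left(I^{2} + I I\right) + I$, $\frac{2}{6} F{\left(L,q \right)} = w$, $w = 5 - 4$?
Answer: $27578$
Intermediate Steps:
$w = 1$ ($w = 5 - 4 = 1$)
$D{\left(J,f \right)} = - \frac{f}{4}$ ($D{\left(J,f \right)} = - \frac{0 + f}{4} = - \frac{f}{4}$)
$F{\left(L,q \right)} = 3$ ($F{\left(L,q \right)} = 3 \cdot 1 = 3$)
$k{\left(I \right)} = I + 2 I^{2}$ ($k{\left(I \right)} = \left(I^{2} + I^{2}\right) + I = 2 I^{2} + I = I + 2 I^{2}$)
$E = 5833$ ($E = 3 + 55 \cdot 106 = 3 + 5830 = 5833$)
$k{\left(129 \right)} - E = 129 \left(1 + 2 \cdot 129\right) - 5833 = 129 \left(1 + 258\right) - 5833 = 129 \cdot 259 - 5833 = 33411 - 5833 = 27578$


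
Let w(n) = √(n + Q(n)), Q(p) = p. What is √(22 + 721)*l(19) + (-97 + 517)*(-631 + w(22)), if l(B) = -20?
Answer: -265020 - 20*√743 + 840*√11 ≈ -2.6278e+5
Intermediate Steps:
w(n) = √2*√n (w(n) = √(n + n) = √(2*n) = √2*√n)
√(22 + 721)*l(19) + (-97 + 517)*(-631 + w(22)) = √(22 + 721)*(-20) + (-97 + 517)*(-631 + √2*√22) = √743*(-20) + 420*(-631 + 2*√11) = -20*√743 + (-265020 + 840*√11) = -265020 - 20*√743 + 840*√11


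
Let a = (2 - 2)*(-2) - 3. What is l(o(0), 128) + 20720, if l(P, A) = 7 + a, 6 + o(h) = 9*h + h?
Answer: 20724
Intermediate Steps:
a = -3 (a = 0*(-2) - 3 = 0 - 3 = -3)
o(h) = -6 + 10*h (o(h) = -6 + (9*h + h) = -6 + 10*h)
l(P, A) = 4 (l(P, A) = 7 - 3 = 4)
l(o(0), 128) + 20720 = 4 + 20720 = 20724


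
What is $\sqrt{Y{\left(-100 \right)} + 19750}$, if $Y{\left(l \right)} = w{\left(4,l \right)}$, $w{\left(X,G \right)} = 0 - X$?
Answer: $3 \sqrt{2194} \approx 140.52$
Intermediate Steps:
$w{\left(X,G \right)} = - X$
$Y{\left(l \right)} = -4$ ($Y{\left(l \right)} = \left(-1\right) 4 = -4$)
$\sqrt{Y{\left(-100 \right)} + 19750} = \sqrt{-4 + 19750} = \sqrt{19746} = 3 \sqrt{2194}$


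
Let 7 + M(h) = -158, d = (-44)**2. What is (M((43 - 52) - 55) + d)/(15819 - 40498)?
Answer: -77/1073 ≈ -0.071761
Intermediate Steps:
d = 1936
M(h) = -165 (M(h) = -7 - 158 = -165)
(M((43 - 52) - 55) + d)/(15819 - 40498) = (-165 + 1936)/(15819 - 40498) = 1771/(-24679) = 1771*(-1/24679) = -77/1073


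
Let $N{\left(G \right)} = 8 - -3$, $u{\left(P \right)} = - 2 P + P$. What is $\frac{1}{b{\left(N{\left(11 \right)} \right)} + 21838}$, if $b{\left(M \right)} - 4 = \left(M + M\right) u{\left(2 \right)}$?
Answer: $\frac{1}{21798} \approx 4.5876 \cdot 10^{-5}$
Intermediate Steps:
$u{\left(P \right)} = - P$
$N{\left(G \right)} = 11$ ($N{\left(G \right)} = 8 + 3 = 11$)
$b{\left(M \right)} = 4 - 4 M$ ($b{\left(M \right)} = 4 + \left(M + M\right) \left(\left(-1\right) 2\right) = 4 + 2 M \left(-2\right) = 4 - 4 M$)
$\frac{1}{b{\left(N{\left(11 \right)} \right)} + 21838} = \frac{1}{\left(4 - 44\right) + 21838} = \frac{1}{-40 + 21838} = \frac{1}{21798}$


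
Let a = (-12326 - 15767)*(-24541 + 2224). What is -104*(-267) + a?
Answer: 626979249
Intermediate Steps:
a = 626951481 (a = -28093*(-22317) = 626951481)
-104*(-267) + a = -104*(-267) + 626951481 = 27768 + 626951481 = 626979249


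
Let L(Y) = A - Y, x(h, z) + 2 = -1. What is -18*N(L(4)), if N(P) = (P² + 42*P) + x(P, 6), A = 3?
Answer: 792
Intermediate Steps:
x(h, z) = -3 (x(h, z) = -2 - 1 = -3)
L(Y) = 3 - Y
N(P) = -3 + P² + 42*P (N(P) = (P² + 42*P) - 3 = -3 + P² + 42*P)
-18*N(L(4)) = -18*(-3 + (3 - 1*4)² + 42*(3 - 1*4)) = -18*(-3 + (3 - 4)² + 42*(3 - 4)) = -18*(-3 + (-1)² + 42*(-1)) = -18*(-3 + 1 - 42) = -18*(-44) = 792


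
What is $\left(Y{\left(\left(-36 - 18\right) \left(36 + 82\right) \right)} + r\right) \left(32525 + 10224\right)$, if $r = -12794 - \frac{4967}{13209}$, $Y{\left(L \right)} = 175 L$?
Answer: $- \frac{90984265056991}{1887} \approx -4.8216 \cdot 10^{10}$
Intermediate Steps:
$r = - \frac{169000913}{13209}$ ($r = -12794 - 4967 \cdot \frac{1}{13209} = -12794 - \frac{4967}{13209} = - \frac{169000913}{13209} \approx -12794.0$)
$\left(Y{\left(\left(-36 - 18\right) \left(36 + 82\right) \right)} + r\right) \left(32525 + 10224\right) = \left(175 \left(-36 - 18\right) \left(36 + 82\right) - \frac{169000913}{13209}\right) \left(32525 + 10224\right) = \left(175 \left(\left(-54\right) 118\right) - \frac{169000913}{13209}\right) 42749 = \left(175 \left(-6372\right) - \frac{169000913}{13209}\right) 42749 = \left(-1115100 - \frac{169000913}{13209}\right) 42749 = \left(- \frac{14898356813}{13209}\right) 42749 = - \frac{90984265056991}{1887}$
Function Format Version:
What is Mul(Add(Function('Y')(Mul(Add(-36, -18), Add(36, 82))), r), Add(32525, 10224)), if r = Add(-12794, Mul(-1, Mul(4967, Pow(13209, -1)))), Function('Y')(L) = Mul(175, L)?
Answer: Rational(-90984265056991, 1887) ≈ -4.8216e+10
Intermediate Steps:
r = Rational(-169000913, 13209) (r = Add(-12794, Mul(-1, Mul(4967, Rational(1, 13209)))) = Add(-12794, Mul(-1, Rational(4967, 13209))) = Add(-12794, Rational(-4967, 13209)) = Rational(-169000913, 13209) ≈ -12794.)
Mul(Add(Function('Y')(Mul(Add(-36, -18), Add(36, 82))), r), Add(32525, 10224)) = Mul(Add(Mul(175, Mul(Add(-36, -18), Add(36, 82))), Rational(-169000913, 13209)), Add(32525, 10224)) = Mul(Add(Mul(175, Mul(-54, 118)), Rational(-169000913, 13209)), 42749) = Mul(Add(Mul(175, -6372), Rational(-169000913, 13209)), 42749) = Mul(Add(-1115100, Rational(-169000913, 13209)), 42749) = Mul(Rational(-14898356813, 13209), 42749) = Rational(-90984265056991, 1887)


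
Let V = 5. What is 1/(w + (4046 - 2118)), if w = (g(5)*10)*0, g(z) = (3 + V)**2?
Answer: 1/1928 ≈ 0.00051867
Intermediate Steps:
g(z) = 64 (g(z) = (3 + 5)**2 = 8**2 = 64)
w = 0 (w = (64*10)*0 = 640*0 = 0)
1/(w + (4046 - 2118)) = 1/(0 + (4046 - 2118)) = 1/(0 + 1928) = 1/1928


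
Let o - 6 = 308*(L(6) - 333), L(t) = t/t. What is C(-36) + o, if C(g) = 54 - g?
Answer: -102160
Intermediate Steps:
L(t) = 1
o = -102250 (o = 6 + 308*(1 - 333) = 6 + 308*(-332) = 6 - 102256 = -102250)
C(-36) + o = (54 - 1*(-36)) - 102250 = (54 + 36) - 102250 = 90 - 102250 = -102160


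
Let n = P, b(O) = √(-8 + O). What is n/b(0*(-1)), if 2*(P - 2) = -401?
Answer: 397*I*√2/8 ≈ 70.18*I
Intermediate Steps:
P = -397/2 (P = 2 + (½)*(-401) = 2 - 401/2 = -397/2 ≈ -198.50)
n = -397/2 ≈ -198.50
n/b(0*(-1)) = -397/(2*√(-8 + 0*(-1))) = -397/(2*√(-8 + 0)) = -397*(-I*√2/4)/2 = -(-397)*I*√2/8 = 397*I*√2/8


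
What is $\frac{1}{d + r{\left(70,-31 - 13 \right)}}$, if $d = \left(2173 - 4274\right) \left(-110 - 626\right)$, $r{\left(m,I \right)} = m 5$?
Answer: $\frac{1}{1546686} \approx 6.4654 \cdot 10^{-7}$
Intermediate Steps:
$r{\left(m,I \right)} = 5 m$
$d = 1546336$ ($d = \left(-2101\right) \left(-736\right) = 1546336$)
$\frac{1}{d + r{\left(70,-31 - 13 \right)}} = \frac{1}{1546336 + 5 \cdot 70} = \frac{1}{1546336 + 350} = \frac{1}{1546686}$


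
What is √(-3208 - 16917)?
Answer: 5*I*√805 ≈ 141.86*I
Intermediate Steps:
√(-3208 - 16917) = √(-20125) = 5*I*√805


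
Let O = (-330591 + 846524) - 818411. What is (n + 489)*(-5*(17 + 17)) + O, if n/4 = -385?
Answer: -123808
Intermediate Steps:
n = -1540 (n = 4*(-385) = -1540)
O = -302478 (O = 515933 - 818411 = -302478)
(n + 489)*(-5*(17 + 17)) + O = (-1540 + 489)*(-5*(17 + 17)) - 302478 = -(-5255)*34 - 302478 = -1051*(-170) - 302478 = 178670 - 302478 = -123808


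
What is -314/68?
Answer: -157/34 ≈ -4.6176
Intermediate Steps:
-314/68 = (1/68)*(-314) = -157/34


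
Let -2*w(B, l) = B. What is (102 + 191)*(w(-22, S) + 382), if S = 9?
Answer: 115149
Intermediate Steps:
w(B, l) = -B/2
(102 + 191)*(w(-22, S) + 382) = (102 + 191)*(-1/2*(-22) + 382) = 293*(11 + 382) = 293*393 = 115149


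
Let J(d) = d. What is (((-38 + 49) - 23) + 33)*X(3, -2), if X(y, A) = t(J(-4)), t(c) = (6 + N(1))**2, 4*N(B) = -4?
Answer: 525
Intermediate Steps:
N(B) = -1 (N(B) = (1/4)*(-4) = -1)
t(c) = 25 (t(c) = (6 - 1)**2 = 5**2 = 25)
X(y, A) = 25
(((-38 + 49) - 23) + 33)*X(3, -2) = (((-38 + 49) - 23) + 33)*25 = ((11 - 23) + 33)*25 = (-12 + 33)*25 = 21*25 = 525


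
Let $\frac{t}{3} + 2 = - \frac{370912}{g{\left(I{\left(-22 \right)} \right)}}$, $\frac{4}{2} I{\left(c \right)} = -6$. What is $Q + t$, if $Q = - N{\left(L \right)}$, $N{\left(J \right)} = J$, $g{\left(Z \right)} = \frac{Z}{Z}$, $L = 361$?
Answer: $-1113103$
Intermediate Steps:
$I{\left(c \right)} = -3$ ($I{\left(c \right)} = \frac{1}{2} \left(-6\right) = -3$)
$g{\left(Z \right)} = 1$
$t = -1112742$ ($t = -6 + 3 \left(- \frac{370912}{1}\right) = -6 + 3 \left(\left(-370912\right) 1\right) = -6 + 3 \left(-370912\right) = -6 - 1112736 = -1112742$)
$Q = -361$ ($Q = \left(-1\right) 361 = -361$)
$Q + t = -361 - 1112742 = -1113103$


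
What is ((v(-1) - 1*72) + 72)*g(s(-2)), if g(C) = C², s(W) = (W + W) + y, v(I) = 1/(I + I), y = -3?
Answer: -49/2 ≈ -24.500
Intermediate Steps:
v(I) = 1/(2*I)
s(W) = -3 + 2*W (s(W) = (W + W) - 3 = 2*W - 3 = -3 + 2*W)
((v(-1) - 1*72) + 72)*g(s(-2)) = (((½)/(-1) - 1*72) + 72)*(-3 + 2*(-2))² = (((½)*(-1) - 72) + 72)*(-3 - 4)² = ((-½ - 72) + 72)*(-7)² = (-145/2 + 72)*49 = -½*49 = -49/2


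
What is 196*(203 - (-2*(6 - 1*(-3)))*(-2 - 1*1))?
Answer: 29204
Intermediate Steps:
196*(203 - (-2*(6 - 1*(-3)))*(-2 - 1*1)) = 196*(203 - (-2*(6 + 3))*(-2 - 1)) = 196*(203 - (-2*9)*(-3)) = 196*(203 - (-18)*(-3)) = 196*(203 - 1*54) = 196*(203 - 54) = 196*149 = 29204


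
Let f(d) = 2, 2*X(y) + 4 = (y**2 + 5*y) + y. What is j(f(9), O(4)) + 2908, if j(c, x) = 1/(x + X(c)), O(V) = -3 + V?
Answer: 20357/7 ≈ 2908.1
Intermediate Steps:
X(y) = -2 + y**2/2 + 3*y (X(y) = -2 + ((y**2 + 5*y) + y)/2 = -2 + (y**2 + 6*y)/2 = -2 + (y**2/2 + 3*y) = -2 + y**2/2 + 3*y)
j(c, x) = 1/(-2 + x + c**2/2 + 3*c) (j(c, x) = 1/(x + (-2 + c**2/2 + 3*c)) = 1/(-2 + x + c**2/2 + 3*c))
j(f(9), O(4)) + 2908 = 2/(-4 + 2**2 + 2*(-3 + 4) + 6*2) + 2908 = 2/(-4 + 4 + 2*1 + 12) + 2908 = 2/(-4 + 4 + 2 + 12) + 2908 = 2/14 + 2908 = 2*(1/14) + 2908 = 1/7 + 2908 = 20357/7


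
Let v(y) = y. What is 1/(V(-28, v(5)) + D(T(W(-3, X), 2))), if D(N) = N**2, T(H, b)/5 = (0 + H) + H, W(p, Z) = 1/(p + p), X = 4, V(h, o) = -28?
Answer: -9/227 ≈ -0.039648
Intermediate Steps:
W(p, Z) = 1/(2*p)
T(H, b) = 10*H (T(H, b) = 5*((0 + H) + H) = 5*(H + H) = 5*(2*H) = 10*H)
1/(V(-28, v(5)) + D(T(W(-3, X), 2))) = 1/(-28 + (10*((1/2)/(-3)))**2) = 1/(-28 + (10*((1/2)*(-1/3)))**2) = 1/(-28 + (10*(-1/6))**2) = 1/(-28 + (-5/3)**2) = 1/(-28 + 25/9) = 1/(-227/9) = -9/227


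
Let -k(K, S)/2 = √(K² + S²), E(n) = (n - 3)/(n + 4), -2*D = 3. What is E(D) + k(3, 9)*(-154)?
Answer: -9/5 + 924*√10 ≈ 2920.1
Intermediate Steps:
D = -3/2 (D = -½*3 = -3/2 ≈ -1.5000)
E(n) = (-3 + n)/(4 + n)
k(K, S) = -2*√(K² + S²)
E(D) + k(3, 9)*(-154) = (-3 - 3/2)/(4 - 3/2) - 2*√(3² + 9²)*(-154) = -9/2/(5/2) - 2*√(9 + 81)*(-154) = (⅖)*(-9/2) - 6*√10*(-154) = -9/5 - 6*√10*(-154) = -9/5 + 924*√10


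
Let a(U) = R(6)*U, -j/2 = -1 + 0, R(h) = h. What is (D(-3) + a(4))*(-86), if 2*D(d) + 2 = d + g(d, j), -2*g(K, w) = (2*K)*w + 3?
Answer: -4085/2 ≈ -2042.5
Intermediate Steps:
j = 2 (j = -2*(-1 + 0) = -2*(-1) = 2)
g(K, w) = -3/2 - K*w (g(K, w) = -((2*K)*w + 3)/2 = -(2*K*w + 3)/2 = -(3 + 2*K*w)/2 = -3/2 - K*w)
a(U) = 6*U
D(d) = -7/4 - d/2 (D(d) = -1 + (d + (-3/2 - 1*d*2))/2 = -1 + (d + (-3/2 - 2*d))/2 = -1 + (-3/2 - d)/2 = -1 + (-3/4 - d/2) = -7/4 - d/2)
(D(-3) + a(4))*(-86) = ((-7/4 - 1/2*(-3)) + 6*4)*(-86) = ((-7/4 + 3/2) + 24)*(-86) = (-1/4 + 24)*(-86) = (95/4)*(-86) = -4085/2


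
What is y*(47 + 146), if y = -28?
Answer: -5404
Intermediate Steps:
y*(47 + 146) = -28*(47 + 146) = -28*193 = -5404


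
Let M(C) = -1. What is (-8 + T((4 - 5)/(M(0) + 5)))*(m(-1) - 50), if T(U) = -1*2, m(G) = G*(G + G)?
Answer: 480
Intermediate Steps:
m(G) = 2*G² (m(G) = G*(2*G) = 2*G²)
T(U) = -2
(-8 + T((4 - 5)/(M(0) + 5)))*(m(-1) - 50) = (-8 - 2)*(2*(-1)² - 50) = -10*(2*1 - 50) = -10*(2 - 50) = -10*(-48) = 480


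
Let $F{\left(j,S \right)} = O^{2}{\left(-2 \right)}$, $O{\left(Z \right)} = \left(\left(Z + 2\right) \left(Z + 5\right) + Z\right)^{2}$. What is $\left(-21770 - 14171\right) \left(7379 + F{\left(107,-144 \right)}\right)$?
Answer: $-265783695$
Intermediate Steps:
$O{\left(Z \right)} = \left(Z + \left(2 + Z\right) \left(5 + Z\right)\right)^{2}$ ($O{\left(Z \right)} = \left(\left(2 + Z\right) \left(5 + Z\right) + Z\right)^{2} = \left(Z + \left(2 + Z\right) \left(5 + Z\right)\right)^{2}$)
$F{\left(j,S \right)} = 16$ ($F{\left(j,S \right)} = \left(\left(10 + \left(-2\right)^{2} + 8 \left(-2\right)\right)^{2}\right)^{2} = \left(\left(10 + 4 - 16\right)^{2}\right)^{2} = \left(\left(-2\right)^{2}\right)^{2} = 4^{2} = 16$)
$\left(-21770 - 14171\right) \left(7379 + F{\left(107,-144 \right)}\right) = \left(-21770 - 14171\right) \left(7379 + 16\right) = \left(-35941\right) 7395 = -265783695$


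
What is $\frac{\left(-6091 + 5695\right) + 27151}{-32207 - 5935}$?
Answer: $- \frac{26755}{38142} \approx -0.70146$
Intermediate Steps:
$\frac{\left(-6091 + 5695\right) + 27151}{-32207 - 5935} = \frac{-396 + 27151}{-38142} = 26755 \left(- \frac{1}{38142}\right) = - \frac{26755}{38142}$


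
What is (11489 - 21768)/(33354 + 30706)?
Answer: -10279/64060 ≈ -0.16046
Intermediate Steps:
(11489 - 21768)/(33354 + 30706) = -10279/64060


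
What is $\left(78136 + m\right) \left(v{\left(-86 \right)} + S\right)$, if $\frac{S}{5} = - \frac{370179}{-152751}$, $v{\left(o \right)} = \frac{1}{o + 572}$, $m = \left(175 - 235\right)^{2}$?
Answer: $\frac{12256145927276}{12372831} \approx 9.9057 \cdot 10^{5}$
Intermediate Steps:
$m = 3600$ ($m = \left(-60\right)^{2} = 3600$)
$v{\left(o \right)} = \frac{1}{572 + o}$
$S = \frac{616965}{50917}$ ($S = 5 \left(- \frac{370179}{-152751}\right) = 5 \left(\left(-370179\right) \left(- \frac{1}{152751}\right)\right) = 5 \cdot \frac{123393}{50917} = \frac{616965}{50917} \approx 12.117$)
$\left(78136 + m\right) \left(v{\left(-86 \right)} + S\right) = \left(78136 + 3600\right) \left(\frac{1}{572 - 86} + \frac{616965}{50917}\right) = 81736 \left(\frac{1}{486} + \frac{616965}{50917}\right) = 81736 \cdot \frac{299895907}{24745662} = \frac{12256145927276}{12372831}$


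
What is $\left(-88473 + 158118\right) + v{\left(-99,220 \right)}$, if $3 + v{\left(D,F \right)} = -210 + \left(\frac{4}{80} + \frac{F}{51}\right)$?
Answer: $\frac{70825091}{1020} \approx 69436.0$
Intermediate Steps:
$v{\left(D,F \right)} = - \frac{4259}{20} + \frac{F}{51}$ ($v{\left(D,F \right)} = -3 + \left(-210 + \left(\frac{4}{80} + \frac{F}{51}\right)\right) = -3 + \left(-210 + \left(4 \cdot \frac{1}{80} + F \frac{1}{51}\right)\right) = -3 + \left(-210 + \left(\frac{1}{20} + \frac{F}{51}\right)\right) = -3 + \left(- \frac{4199}{20} + \frac{F}{51}\right) = - \frac{4259}{20} + \frac{F}{51}$)
$\left(-88473 + 158118\right) + v{\left(-99,220 \right)} = \left(-88473 + 158118\right) + \left(- \frac{4259}{20} + \frac{1}{51} \cdot 220\right) = 69645 + \left(- \frac{4259}{20} + \frac{220}{51}\right) = 69645 - \frac{212809}{1020} = \frac{70825091}{1020}$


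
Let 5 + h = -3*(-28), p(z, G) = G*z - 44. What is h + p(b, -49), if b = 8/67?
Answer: 1953/67 ≈ 29.149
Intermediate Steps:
b = 8/67 (b = 8*(1/67) = 8/67 ≈ 0.11940)
p(z, G) = -44 + G*z
h = 79 (h = -5 - 3*(-28) = -5 + 84 = 79)
h + p(b, -49) = 79 + (-44 - 49*8/67) = 79 + (-44 - 392/67) = 79 - 3340/67 = 1953/67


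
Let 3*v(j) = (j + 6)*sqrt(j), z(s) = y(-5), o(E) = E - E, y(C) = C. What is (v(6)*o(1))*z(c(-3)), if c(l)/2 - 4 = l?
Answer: 0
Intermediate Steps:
c(l) = 8 + 2*l
o(E) = 0
z(s) = -5
v(j) = sqrt(j)*(6 + j)/3 (v(j) = ((j + 6)*sqrt(j))/3 = ((6 + j)*sqrt(j))/3 = (sqrt(j)*(6 + j))/3 = sqrt(j)*(6 + j)/3)
(v(6)*o(1))*z(c(-3)) = ((sqrt(6)*(6 + 6)/3)*0)*(-5) = (((1/3)*sqrt(6)*12)*0)*(-5) = ((4*sqrt(6))*0)*(-5) = 0*(-5) = 0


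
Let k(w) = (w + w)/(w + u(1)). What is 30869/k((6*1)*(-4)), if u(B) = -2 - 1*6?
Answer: 61738/3 ≈ 20579.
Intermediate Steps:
u(B) = -8 (u(B) = -2 - 6 = -8)
k(w) = 2*w/(-8 + w) (k(w) = (w + w)/(w - 8) = (2*w)/(-8 + w) = 2*w/(-8 + w))
30869/k((6*1)*(-4)) = 30869/((2*((6*1)*(-4))/(-8 + (6*1)*(-4)))) = 30869/((2*(6*(-4))/(-8 + 6*(-4)))) = 30869/((2*(-24)/(-8 - 24))) = 30869/((2*(-24)/(-32))) = 30869/((2*(-24)*(-1/32))) = 30869/(3/2) = 30869*(⅔) = 61738/3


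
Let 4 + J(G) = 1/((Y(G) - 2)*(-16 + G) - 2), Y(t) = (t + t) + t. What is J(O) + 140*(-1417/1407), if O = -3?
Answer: -2010869/13869 ≈ -144.99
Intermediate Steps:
Y(t) = 3*t (Y(t) = 2*t + t = 3*t)
J(G) = -4 + 1/(-2 + (-16 + G)*(-2 + 3*G)) (J(G) = -4 + 1/((3*G - 2)*(-16 + G) - 2) = -4 + 1/((-2 + 3*G)*(-16 + G) - 2) = -4 + 1/((-16 + G)*(-2 + 3*G) - 2) = -4 + 1/(-2 + (-16 + G)*(-2 + 3*G)))
J(O) + 140*(-1417/1407) = (-119 - 12*(-3)**2 + 200*(-3))/(30 - 50*(-3) + 3*(-3)**2) + 140*(-1417/1407) = (-119 - 12*9 - 600)/(30 + 150 + 3*9) + 140*(-1417*1/1407) = (-119 - 108 - 600)/(30 + 150 + 27) + 140*(-1417/1407) = -827/207 - 28340/201 = -2010869/13869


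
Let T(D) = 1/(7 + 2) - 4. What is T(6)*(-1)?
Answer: 35/9 ≈ 3.8889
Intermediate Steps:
T(D) = -35/9 (T(D) = 1/9 - 4 = ⅑ - 4 = -35/9)
T(6)*(-1) = -35/9*(-1) = 35/9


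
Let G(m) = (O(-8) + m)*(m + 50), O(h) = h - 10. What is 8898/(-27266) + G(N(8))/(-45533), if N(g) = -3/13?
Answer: -32144926986/104906984741 ≈ -0.30641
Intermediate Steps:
N(g) = -3/13 (N(g) = -3*1/13 = -3/13)
O(h) = -10 + h
G(m) = (-18 + m)*(50 + m) (G(m) = ((-10 - 8) + m)*(m + 50) = (-18 + m)*(50 + m))
8898/(-27266) + G(N(8))/(-45533) = 8898/(-27266) + (-900 + (-3/13)² + 32*(-3/13))/(-45533) = 8898*(-1/27266) + (-900 + 9/169 - 96/13)*(-1/45533) = -4449/13633 - 153339/169*(-1/45533) = -4449/13633 + 153339/7695077 = -32144926986/104906984741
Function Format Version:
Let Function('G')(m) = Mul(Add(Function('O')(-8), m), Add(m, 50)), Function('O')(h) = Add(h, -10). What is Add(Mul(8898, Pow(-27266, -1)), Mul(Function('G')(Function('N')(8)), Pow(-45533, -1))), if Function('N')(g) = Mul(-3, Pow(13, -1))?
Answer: Rational(-32144926986, 104906984741) ≈ -0.30641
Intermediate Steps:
Function('N')(g) = Rational(-3, 13) (Function('N')(g) = Mul(-3, Rational(1, 13)) = Rational(-3, 13))
Function('O')(h) = Add(-10, h)
Function('G')(m) = Mul(Add(-18, m), Add(50, m)) (Function('G')(m) = Mul(Add(Add(-10, -8), m), Add(m, 50)) = Mul(Add(-18, m), Add(50, m)))
Add(Mul(8898, Pow(-27266, -1)), Mul(Function('G')(Function('N')(8)), Pow(-45533, -1))) = Add(Mul(8898, Pow(-27266, -1)), Mul(Add(-900, Pow(Rational(-3, 13), 2), Mul(32, Rational(-3, 13))), Pow(-45533, -1))) = Add(Mul(8898, Rational(-1, 27266)), Mul(Add(-900, Rational(9, 169), Rational(-96, 13)), Rational(-1, 45533))) = Add(Rational(-4449, 13633), Mul(Rational(-153339, 169), Rational(-1, 45533))) = Add(Rational(-4449, 13633), Rational(153339, 7695077)) = Rational(-32144926986, 104906984741)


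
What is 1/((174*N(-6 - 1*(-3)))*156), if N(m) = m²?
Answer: 1/244296 ≈ 4.0934e-6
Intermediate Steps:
1/((174*N(-6 - 1*(-3)))*156) = 1/((174*(-6 - 1*(-3))²)*156) = 1/((174*(-6 + 3)²)*156) = 1/((174*(-3)²)*156) = 1/((174*9)*156) = 1/(1566*156) = 1/244296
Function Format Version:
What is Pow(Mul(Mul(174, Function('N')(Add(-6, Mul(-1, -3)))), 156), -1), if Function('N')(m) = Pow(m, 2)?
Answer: Rational(1, 244296) ≈ 4.0934e-6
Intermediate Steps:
Pow(Mul(Mul(174, Function('N')(Add(-6, Mul(-1, -3)))), 156), -1) = Pow(Mul(Mul(174, Pow(Add(-6, Mul(-1, -3)), 2)), 156), -1) = Pow(Mul(Mul(174, Pow(Add(-6, 3), 2)), 156), -1) = Pow(Mul(Mul(174, Pow(-3, 2)), 156), -1) = Pow(Mul(Mul(174, 9), 156), -1) = Pow(Mul(1566, 156), -1) = Pow(244296, -1) = Rational(1, 244296)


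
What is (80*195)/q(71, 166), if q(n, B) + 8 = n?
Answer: 5200/21 ≈ 247.62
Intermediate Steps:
q(n, B) = -8 + n
(80*195)/q(71, 166) = (80*195)/(-8 + 71) = 15600/63 = 15600*(1/63) = 5200/21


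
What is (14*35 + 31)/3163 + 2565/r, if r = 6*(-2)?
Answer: -2702281/12652 ≈ -213.59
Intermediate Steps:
r = -12
(14*35 + 31)/3163 + 2565/r = (14*35 + 31)/3163 + 2565/(-12) = (490 + 31)*(1/3163) + 2565*(-1/12) = 521*(1/3163) - 855/4 = 521/3163 - 855/4 = -2702281/12652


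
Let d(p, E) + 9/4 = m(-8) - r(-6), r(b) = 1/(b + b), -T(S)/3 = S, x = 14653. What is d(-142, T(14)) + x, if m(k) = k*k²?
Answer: 84833/6 ≈ 14139.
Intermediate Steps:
T(S) = -3*S
r(b) = 1/(2*b)
m(k) = k³
d(p, E) = -3085/6 (d(p, E) = -9/4 + ((-8)³ - 1/(2*(-6))) = -9/4 + (-512 - (-1)/(2*6)) = -9/4 + (-512 - 1*(-1/12)) = -9/4 + (-512 + 1/12) = -9/4 - 6143/12 = -3085/6)
d(-142, T(14)) + x = -3085/6 + 14653 = 84833/6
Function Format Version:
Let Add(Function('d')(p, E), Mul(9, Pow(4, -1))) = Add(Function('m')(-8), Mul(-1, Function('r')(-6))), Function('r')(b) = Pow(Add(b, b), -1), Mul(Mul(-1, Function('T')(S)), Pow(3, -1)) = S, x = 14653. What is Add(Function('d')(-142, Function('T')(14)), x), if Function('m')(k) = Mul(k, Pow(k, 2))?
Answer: Rational(84833, 6) ≈ 14139.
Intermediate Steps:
Function('T')(S) = Mul(-3, S)
Function('r')(b) = Mul(Rational(1, 2), Pow(b, -1)) (Function('r')(b) = Pow(Mul(2, b), -1) = Mul(Rational(1, 2), Pow(b, -1)))
Function('m')(k) = Pow(k, 3)
Function('d')(p, E) = Rational(-3085, 6) (Function('d')(p, E) = Add(Rational(-9, 4), Add(Pow(-8, 3), Mul(-1, Mul(Rational(1, 2), Pow(-6, -1))))) = Add(Rational(-9, 4), Add(-512, Mul(-1, Mul(Rational(1, 2), Rational(-1, 6))))) = Add(Rational(-9, 4), Add(-512, Mul(-1, Rational(-1, 12)))) = Add(Rational(-9, 4), Add(-512, Rational(1, 12))) = Add(Rational(-9, 4), Rational(-6143, 12)) = Rational(-3085, 6))
Add(Function('d')(-142, Function('T')(14)), x) = Add(Rational(-3085, 6), 14653) = Rational(84833, 6)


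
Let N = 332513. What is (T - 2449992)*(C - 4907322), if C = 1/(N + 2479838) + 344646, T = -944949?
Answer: 43563361487340359775/2812351 ≈ 1.5490e+13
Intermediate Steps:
C = 969265522747/2812351 (C = 1/(332513 + 2479838) + 344646 = 1/2812351 + 344646 = 969265522747/2812351 ≈ 3.4465e+5)
(T - 2449992)*(C - 4907322) = (-944949 - 2449992)*(969265522747/2812351 - 4907322) = -3394941*(-12831846411275/2812351) = 43563361487340359775/2812351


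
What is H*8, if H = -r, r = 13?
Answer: -104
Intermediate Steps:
H = -13 (H = -1*13 = -13)
H*8 = -13*8 = -104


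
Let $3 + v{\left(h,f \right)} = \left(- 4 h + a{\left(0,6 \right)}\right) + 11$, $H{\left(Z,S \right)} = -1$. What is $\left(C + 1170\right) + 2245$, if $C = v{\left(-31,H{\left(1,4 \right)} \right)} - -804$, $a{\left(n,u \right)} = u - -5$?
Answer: $4362$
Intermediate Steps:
$a{\left(n,u \right)} = 5 + u$ ($a{\left(n,u \right)} = u + 5 = 5 + u$)
$v{\left(h,f \right)} = 19 - 4 h$ ($v{\left(h,f \right)} = -3 + \left(\left(- 4 h + \left(5 + 6\right)\right) + 11\right) = -3 + \left(\left(- 4 h + 11\right) + 11\right) = -3 + \left(\left(11 - 4 h\right) + 11\right) = -3 - \left(-22 + 4 h\right) = 19 - 4 h$)
$C = 947$ ($C = \left(19 - -124\right) - -804 = \left(19 + 124\right) + 804 = 143 + 804 = 947$)
$\left(C + 1170\right) + 2245 = \left(947 + 1170\right) + 2245 = 2117 + 2245 = 4362$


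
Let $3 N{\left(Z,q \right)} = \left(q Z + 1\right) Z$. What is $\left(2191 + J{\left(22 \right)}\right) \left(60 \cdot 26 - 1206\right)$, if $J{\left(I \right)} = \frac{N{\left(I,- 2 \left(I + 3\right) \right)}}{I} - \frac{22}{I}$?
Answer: $645578$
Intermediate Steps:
$N{\left(Z,q \right)} = \frac{Z \left(1 + Z q\right)}{3}$ ($N{\left(Z,q \right)} = \frac{\left(q Z + 1\right) Z}{3} = \frac{\left(Z q + 1\right) Z}{3} = \frac{\left(1 + Z q\right) Z}{3} = \frac{Z \left(1 + Z q\right)}{3}$)
$J{\left(I \right)} = \frac{1}{3} - \frac{22}{I} + \frac{I \left(-6 - 2 I\right)}{3}$ ($J{\left(I \right)} = \frac{\frac{1}{3} I \left(1 + I \left(- 2 \left(I + 3\right)\right)\right)}{I} - \frac{22}{I} = \frac{\frac{1}{3} I \left(1 + I \left(- 2 \left(3 + I\right)\right)\right)}{I} - \frac{22}{I} = \frac{\frac{1}{3} I \left(1 + I \left(-6 - 2 I\right)\right)}{I} - \frac{22}{I} = \left(\frac{1}{3} + \frac{I \left(-6 - 2 I\right)}{3}\right) - \frac{22}{I} = \frac{1}{3} - \frac{22}{I} + \frac{I \left(-6 - 2 I\right)}{3}$)
$\left(2191 + J{\left(22 \right)}\right) \left(60 \cdot 26 - 1206\right) = \left(2191 + \frac{-66 - 22 \left(-1 + 2 \cdot 22 \left(3 + 22\right)\right)}{3 \cdot 22}\right) \left(60 \cdot 26 - 1206\right) = \left(2191 + \frac{1}{3} \cdot \frac{1}{22} \left(-66 - 22 \left(-1 + 2 \cdot 22 \cdot 25\right)\right)\right) \left(1560 - 1206\right) = \left(2191 + \frac{1}{3} \cdot \frac{1}{22} \left(-66 - 22 \left(-1 + 1100\right)\right)\right) 354 = \left(2191 + \frac{1}{3} \cdot \frac{1}{22} \left(-66 - 22 \cdot 1099\right)\right) 354 = \left(2191 + \frac{1}{3} \cdot \frac{1}{22} \left(-66 - 24178\right)\right) 354 = \left(2191 + \frac{1}{3} \cdot \frac{1}{22} \left(-24244\right)\right) 354 = \left(2191 - \frac{1102}{3}\right) 354 = \frac{5471}{3} \cdot 354 = 645578$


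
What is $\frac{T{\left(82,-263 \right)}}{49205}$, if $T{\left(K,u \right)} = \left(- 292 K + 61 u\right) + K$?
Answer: $- \frac{7981}{9841} \approx -0.811$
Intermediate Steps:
$T{\left(K,u \right)} = - 291 K + 61 u$
$\frac{T{\left(82,-263 \right)}}{49205} = \frac{\left(-291\right) 82 + 61 \left(-263\right)}{49205} = \left(-23862 - 16043\right) \frac{1}{49205} = \left(-39905\right) \frac{1}{49205} = - \frac{7981}{9841}$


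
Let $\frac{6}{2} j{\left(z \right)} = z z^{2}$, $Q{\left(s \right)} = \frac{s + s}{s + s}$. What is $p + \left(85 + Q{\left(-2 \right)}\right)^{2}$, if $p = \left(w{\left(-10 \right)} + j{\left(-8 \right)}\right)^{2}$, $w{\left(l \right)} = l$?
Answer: $\frac{360328}{9} \approx 40036.0$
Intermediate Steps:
$Q{\left(s \right)} = 1$ ($Q{\left(s \right)} = \frac{2 s}{2 s} = 2 s \frac{1}{2 s} = 1$)
$j{\left(z \right)} = \frac{z^{3}}{3}$ ($j{\left(z \right)} = \frac{z z^{2}}{3} = \frac{z^{3}}{3}$)
$p = \frac{293764}{9}$ ($p = \left(-10 + \frac{\left(-8\right)^{3}}{3}\right)^{2} = \left(-10 + \frac{1}{3} \left(-512\right)\right)^{2} = \left(-10 - \frac{512}{3}\right)^{2} = \left(- \frac{542}{3}\right)^{2} = \frac{293764}{9} \approx 32640.0$)
$p + \left(85 + Q{\left(-2 \right)}\right)^{2} = \frac{293764}{9} + \left(85 + 1\right)^{2} = \frac{293764}{9} + 86^{2} = \frac{293764}{9} + 7396 = \frac{360328}{9}$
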